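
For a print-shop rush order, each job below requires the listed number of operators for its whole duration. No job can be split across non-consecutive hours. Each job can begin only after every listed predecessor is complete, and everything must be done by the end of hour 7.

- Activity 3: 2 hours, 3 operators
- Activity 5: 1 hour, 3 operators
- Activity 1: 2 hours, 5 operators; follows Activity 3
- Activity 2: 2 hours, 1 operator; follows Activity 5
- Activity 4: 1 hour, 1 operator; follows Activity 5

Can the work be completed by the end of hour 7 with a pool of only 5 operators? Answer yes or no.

yes

Schedule Activity 3@1, Activity 5@3, Activity 1@4, Activity 2@6, Activity 4@6: h1:3  h2:3  h3:3  h4:5  h5:5  h6:2  h7:1 — peak 5 ≤ 5.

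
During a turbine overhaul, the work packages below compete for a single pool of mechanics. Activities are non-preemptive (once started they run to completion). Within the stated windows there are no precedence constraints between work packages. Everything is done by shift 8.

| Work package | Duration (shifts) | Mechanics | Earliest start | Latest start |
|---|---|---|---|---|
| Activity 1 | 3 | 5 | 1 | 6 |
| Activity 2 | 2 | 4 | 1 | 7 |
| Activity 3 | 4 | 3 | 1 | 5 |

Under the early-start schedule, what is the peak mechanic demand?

12

Early-start schedule: Activity 1@1, Activity 2@1, Activity 3@1.
Load per shift: shift 1: 12, shift 2: 12, shift 3: 8, shift 4: 3, shift 5: 0, shift 6: 0, shift 7: 0, shift 8: 0.
Peak is 12.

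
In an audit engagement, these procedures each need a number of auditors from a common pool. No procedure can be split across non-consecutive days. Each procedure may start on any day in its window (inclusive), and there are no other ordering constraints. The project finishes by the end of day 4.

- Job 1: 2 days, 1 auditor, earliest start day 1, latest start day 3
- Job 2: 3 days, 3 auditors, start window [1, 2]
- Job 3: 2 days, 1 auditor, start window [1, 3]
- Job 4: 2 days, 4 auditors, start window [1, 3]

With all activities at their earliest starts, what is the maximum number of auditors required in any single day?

Early-start schedule: Job 1@1, Job 2@1, Job 3@1, Job 4@1.
Load per day: day 1: 9, day 2: 9, day 3: 3, day 4: 0.
Peak is 9.

9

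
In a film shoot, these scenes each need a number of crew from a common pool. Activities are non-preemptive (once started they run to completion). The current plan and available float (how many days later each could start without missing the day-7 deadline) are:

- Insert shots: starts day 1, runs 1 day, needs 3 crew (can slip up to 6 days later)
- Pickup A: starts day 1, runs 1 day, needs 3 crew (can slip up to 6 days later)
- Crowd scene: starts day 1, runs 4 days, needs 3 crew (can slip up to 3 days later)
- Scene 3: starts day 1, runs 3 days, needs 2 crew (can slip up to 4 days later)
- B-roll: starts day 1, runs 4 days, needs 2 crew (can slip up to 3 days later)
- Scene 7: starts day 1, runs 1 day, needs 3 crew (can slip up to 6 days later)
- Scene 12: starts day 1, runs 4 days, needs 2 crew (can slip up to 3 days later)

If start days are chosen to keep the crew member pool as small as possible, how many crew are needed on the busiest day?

Early-start (Insert shots@1, Pickup A@1, Crowd scene@1, Scene 3@1, B-roll@1, Scene 7@1, Scene 12@1) gives peak 18: d1:18  d2:9  d3:9  d4:7  d5:0  d6:0  d7:0.
Shift Pickup A→2, Scene 3→5, B-roll→3, Scene 7→7, Scene 12→3.
Schedule Insert shots@1, Pickup A@2, Crowd scene@1, Scene 3@5, B-roll@3, Scene 7@7, Scene 12@3: d1:6  d2:6  d3:7  d4:7  d5:6  d6:6  d7:5 — peak 7.
Total crew member-days = 43 over 7 days ⇒ peak ≥ ⌈43/7⌉ = 7, so 7 is optimal.

7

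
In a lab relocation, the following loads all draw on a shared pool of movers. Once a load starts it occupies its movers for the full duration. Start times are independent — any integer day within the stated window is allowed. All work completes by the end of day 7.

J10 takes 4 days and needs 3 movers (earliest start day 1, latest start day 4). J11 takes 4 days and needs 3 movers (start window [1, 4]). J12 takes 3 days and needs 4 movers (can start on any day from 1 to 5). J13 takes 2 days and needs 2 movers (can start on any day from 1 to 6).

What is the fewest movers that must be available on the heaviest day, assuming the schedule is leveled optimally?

6

Early-start (J10@1, J11@1, J12@1, J13@1) gives peak 12: d1:12  d2:12  d3:10  d4:6  d5:0  d6:0  d7:0.
Shift J12→5, J13→5.
Schedule J10@1, J11@1, J12@5, J13@5: d1:6  d2:6  d3:6  d4:6  d5:6  d6:6  d7:4 — peak 6.
Total mover-days = 40 over 7 days ⇒ peak ≥ ⌈40/7⌉ = 6, so 6 is optimal.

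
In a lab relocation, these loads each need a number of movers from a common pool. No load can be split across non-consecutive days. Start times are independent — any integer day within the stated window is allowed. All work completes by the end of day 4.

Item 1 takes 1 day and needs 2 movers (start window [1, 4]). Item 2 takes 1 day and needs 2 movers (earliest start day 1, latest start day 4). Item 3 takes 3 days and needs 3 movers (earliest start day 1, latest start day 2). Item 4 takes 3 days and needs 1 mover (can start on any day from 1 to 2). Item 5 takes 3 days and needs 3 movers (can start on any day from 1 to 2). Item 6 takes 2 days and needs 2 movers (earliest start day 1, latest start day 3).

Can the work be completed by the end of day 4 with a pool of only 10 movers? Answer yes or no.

yes

Schedule Item 1@1, Item 2@1, Item 3@1, Item 4@1, Item 5@2, Item 6@2: d1:8  d2:9  d3:9  d4:3 — peak 9 ≤ 10.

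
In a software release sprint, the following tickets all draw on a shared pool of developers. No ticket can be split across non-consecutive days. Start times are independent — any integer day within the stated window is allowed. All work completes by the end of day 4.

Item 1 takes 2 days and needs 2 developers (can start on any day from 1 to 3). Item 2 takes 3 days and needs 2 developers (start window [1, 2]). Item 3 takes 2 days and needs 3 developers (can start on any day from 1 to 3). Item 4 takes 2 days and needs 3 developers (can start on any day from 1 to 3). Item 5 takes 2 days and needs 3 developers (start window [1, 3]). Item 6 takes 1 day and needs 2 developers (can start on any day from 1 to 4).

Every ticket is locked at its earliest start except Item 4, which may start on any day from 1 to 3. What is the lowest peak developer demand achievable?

Item 4@1: d1:15  d2:13  d3:2  d4:0 → peak 15
Item 4@2: d1:12  d2:13  d3:5  d4:0 → peak 13
Item 4@3: d1:12  d2:10  d3:5  d4:3 → peak 12
Best is Item 4@3, peak 12.

12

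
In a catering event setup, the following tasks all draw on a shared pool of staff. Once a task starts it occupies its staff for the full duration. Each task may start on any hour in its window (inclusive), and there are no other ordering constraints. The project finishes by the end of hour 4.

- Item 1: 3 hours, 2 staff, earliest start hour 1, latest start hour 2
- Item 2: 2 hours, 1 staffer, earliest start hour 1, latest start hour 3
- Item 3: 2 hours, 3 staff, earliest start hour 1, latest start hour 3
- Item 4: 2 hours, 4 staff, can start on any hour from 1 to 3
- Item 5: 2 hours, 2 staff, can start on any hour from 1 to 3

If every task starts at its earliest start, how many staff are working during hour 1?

12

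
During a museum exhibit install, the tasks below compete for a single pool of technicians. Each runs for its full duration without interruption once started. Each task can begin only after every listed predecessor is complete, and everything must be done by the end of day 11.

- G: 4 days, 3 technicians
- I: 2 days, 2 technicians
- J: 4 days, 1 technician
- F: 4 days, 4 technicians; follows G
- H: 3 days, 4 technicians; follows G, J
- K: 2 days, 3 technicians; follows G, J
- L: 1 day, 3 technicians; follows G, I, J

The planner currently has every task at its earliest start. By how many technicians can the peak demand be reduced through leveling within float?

7

Early-start peak: d1:6  d2:6  d3:4  d4:4  d5:14  d6:11  d7:8  d8:4  d9:0  d10:0  d11:0 ⇒ 14.
Leveled (G@1, I@1, J@1, F@5, H@9, K@5, L@7): d1:6  d2:6  d3:4  d4:4  d5:7  d6:7  d7:7  d8:4  d9:4  d10:4  d11:4 ⇒ 7.
Reduction 14 − 7 = 7.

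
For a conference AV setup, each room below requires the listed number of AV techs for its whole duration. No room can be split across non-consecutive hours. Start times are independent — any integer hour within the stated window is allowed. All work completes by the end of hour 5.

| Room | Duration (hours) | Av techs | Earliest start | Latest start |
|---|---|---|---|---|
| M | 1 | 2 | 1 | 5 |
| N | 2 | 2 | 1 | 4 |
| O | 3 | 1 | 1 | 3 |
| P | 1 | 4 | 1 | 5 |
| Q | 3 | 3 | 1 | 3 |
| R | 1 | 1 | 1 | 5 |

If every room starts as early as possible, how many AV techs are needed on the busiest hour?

13

Early-start schedule: M@1, N@1, O@1, P@1, Q@1, R@1.
Load per hour: hour 1: 13, hour 2: 6, hour 3: 4, hour 4: 0, hour 5: 0.
Peak is 13.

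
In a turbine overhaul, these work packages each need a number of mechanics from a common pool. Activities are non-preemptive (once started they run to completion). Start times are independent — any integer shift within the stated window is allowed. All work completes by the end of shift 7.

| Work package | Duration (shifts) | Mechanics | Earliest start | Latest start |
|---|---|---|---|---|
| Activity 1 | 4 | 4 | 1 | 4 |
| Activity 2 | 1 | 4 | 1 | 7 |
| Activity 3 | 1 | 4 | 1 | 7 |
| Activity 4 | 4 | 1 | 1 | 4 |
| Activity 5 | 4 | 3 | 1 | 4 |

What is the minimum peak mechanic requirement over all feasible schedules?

Early-start (Activity 1@1, Activity 2@1, Activity 3@1, Activity 4@1, Activity 5@1) gives peak 16: s1:16  s2:8  s3:8  s4:8  s5:0  s6:0  s7:0.
Shift Activity 3→2, Activity 4→3, Activity 5→3.
Schedule Activity 1@1, Activity 2@1, Activity 3@2, Activity 4@3, Activity 5@3: s1:8  s2:8  s3:8  s4:8  s5:4  s6:4  s7:0 — peak 8.

8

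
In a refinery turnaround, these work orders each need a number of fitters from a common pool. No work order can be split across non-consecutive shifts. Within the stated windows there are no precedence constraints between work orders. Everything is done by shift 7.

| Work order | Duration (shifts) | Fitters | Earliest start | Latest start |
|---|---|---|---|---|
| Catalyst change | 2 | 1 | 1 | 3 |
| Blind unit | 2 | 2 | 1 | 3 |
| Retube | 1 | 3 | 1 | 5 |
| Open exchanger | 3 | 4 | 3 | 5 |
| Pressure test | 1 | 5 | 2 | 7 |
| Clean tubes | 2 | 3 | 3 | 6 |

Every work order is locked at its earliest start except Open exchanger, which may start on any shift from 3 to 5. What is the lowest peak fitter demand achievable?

8

Open exchanger@3: s1:6  s2:8  s3:7  s4:7  s5:4  s6:0  s7:0 → peak 8
Open exchanger@4: s1:6  s2:8  s3:3  s4:7  s5:4  s6:4  s7:0 → peak 8
Open exchanger@5: s1:6  s2:8  s3:3  s4:3  s5:4  s6:4  s7:4 → peak 8
Best is Open exchanger@3, peak 8.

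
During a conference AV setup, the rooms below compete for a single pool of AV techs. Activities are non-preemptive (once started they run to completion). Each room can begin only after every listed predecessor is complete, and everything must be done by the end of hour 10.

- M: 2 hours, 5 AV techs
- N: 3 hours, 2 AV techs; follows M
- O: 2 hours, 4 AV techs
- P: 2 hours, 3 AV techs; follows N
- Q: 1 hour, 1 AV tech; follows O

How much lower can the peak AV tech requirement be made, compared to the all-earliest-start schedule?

Early-start peak: h1:9  h2:9  h3:3  h4:2  h5:2  h6:3  h7:3  h8:0  h9:0  h10:0 ⇒ 9.
Leveled (M@1, N@3, O@6, P@8, Q@8): h1:5  h2:5  h3:2  h4:2  h5:2  h6:4  h7:4  h8:4  h9:3  h10:0 ⇒ 5.
Reduction 9 − 5 = 4.

4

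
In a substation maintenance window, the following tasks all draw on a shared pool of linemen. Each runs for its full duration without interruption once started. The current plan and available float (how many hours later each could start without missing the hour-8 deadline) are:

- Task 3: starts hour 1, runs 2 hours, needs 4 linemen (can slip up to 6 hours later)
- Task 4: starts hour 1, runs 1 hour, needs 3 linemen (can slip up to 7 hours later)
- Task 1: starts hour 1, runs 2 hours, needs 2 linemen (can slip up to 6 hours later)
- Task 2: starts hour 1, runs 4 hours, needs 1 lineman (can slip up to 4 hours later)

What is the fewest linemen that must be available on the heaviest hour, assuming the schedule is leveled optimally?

Early-start (Task 3@1, Task 4@1, Task 1@1, Task 2@1) gives peak 10: h1:10  h2:7  h3:1  h4:1  h5:0  h6:0  h7:0  h8:0.
Shift Task 4→3, Task 1→4, Task 2→3.
Schedule Task 3@1, Task 4@3, Task 1@4, Task 2@3: h1:4  h2:4  h3:4  h4:3  h5:3  h6:1  h7:0  h8:0 — peak 4.

4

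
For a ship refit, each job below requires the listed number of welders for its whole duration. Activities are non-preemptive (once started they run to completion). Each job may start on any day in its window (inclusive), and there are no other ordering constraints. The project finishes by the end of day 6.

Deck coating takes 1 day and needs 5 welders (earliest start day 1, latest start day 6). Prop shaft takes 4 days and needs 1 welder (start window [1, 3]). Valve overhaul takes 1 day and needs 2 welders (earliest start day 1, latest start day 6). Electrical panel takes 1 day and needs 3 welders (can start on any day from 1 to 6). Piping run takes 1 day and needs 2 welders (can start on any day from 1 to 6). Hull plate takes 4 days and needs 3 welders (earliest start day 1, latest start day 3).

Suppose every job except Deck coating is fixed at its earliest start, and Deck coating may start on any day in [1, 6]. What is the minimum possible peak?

11

Deck coating@1: d1:16  d2:4  d3:4  d4:4  d5:0  d6:0 → peak 16
Deck coating@2: d1:11  d2:9  d3:4  d4:4  d5:0  d6:0 → peak 11
Deck coating@3: d1:11  d2:4  d3:9  d4:4  d5:0  d6:0 → peak 11
Deck coating@4: d1:11  d2:4  d3:4  d4:9  d5:0  d6:0 → peak 11
Deck coating@5: d1:11  d2:4  d3:4  d4:4  d5:5  d6:0 → peak 11
Deck coating@6: d1:11  d2:4  d3:4  d4:4  d5:0  d6:5 → peak 11
Best is Deck coating@2, peak 11.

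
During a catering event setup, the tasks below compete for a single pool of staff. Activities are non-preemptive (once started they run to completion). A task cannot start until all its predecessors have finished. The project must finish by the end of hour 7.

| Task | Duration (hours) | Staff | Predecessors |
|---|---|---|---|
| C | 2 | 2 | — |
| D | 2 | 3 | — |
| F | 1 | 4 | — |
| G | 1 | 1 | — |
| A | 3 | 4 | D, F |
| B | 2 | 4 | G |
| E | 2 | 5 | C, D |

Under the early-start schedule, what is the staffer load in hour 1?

10

At early start, hour 1 has: C, D, F, G.
Demand: 2 + 3 + 4 + 1 = 10.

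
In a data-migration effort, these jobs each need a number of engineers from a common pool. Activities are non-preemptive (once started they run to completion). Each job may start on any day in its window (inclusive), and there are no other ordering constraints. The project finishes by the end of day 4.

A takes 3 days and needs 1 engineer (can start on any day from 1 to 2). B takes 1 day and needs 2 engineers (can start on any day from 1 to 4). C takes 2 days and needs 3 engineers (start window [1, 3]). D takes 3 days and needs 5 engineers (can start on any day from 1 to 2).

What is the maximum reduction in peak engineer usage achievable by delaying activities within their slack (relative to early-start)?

2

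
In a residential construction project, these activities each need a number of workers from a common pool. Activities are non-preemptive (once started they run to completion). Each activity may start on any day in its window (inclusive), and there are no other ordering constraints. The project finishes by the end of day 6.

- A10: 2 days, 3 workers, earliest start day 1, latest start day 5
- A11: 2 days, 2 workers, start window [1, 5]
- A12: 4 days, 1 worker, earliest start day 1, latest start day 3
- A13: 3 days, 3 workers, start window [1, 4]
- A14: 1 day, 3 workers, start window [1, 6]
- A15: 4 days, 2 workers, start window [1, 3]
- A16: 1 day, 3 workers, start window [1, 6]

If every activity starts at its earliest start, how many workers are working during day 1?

17

At early start, day 1 has: A10, A11, A12, A13, A14, A15, A16.
Demand: 3 + 2 + 1 + 3 + 3 + 2 + 3 = 17.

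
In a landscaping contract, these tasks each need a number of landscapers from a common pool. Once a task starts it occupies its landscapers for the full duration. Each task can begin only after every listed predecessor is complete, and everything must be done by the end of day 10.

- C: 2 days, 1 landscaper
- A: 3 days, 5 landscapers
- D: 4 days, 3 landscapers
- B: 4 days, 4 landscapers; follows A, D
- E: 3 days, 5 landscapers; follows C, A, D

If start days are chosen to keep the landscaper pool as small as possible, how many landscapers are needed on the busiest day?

Schedule C@1, A@1, D@1, B@5, E@5: d1:9  d2:9  d3:8  d4:3  d5:9  d6:9  d7:9  d8:4  d9:0  d10:0 — peak 9.

9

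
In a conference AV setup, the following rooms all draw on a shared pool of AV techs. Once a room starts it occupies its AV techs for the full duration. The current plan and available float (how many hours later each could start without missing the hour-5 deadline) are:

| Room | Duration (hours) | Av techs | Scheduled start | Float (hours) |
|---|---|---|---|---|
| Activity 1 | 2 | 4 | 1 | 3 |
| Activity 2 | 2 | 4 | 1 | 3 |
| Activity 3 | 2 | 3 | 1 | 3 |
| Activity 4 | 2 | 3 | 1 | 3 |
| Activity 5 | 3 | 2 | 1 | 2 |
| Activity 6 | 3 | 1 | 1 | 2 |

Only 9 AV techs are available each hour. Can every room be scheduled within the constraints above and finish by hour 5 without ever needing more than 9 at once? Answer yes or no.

yes

Schedule Activity 1@1, Activity 2@1, Activity 3@3, Activity 4@3, Activity 5@3, Activity 6@1: h1:9  h2:9  h3:9  h4:8  h5:2 — peak 9 ≤ 9.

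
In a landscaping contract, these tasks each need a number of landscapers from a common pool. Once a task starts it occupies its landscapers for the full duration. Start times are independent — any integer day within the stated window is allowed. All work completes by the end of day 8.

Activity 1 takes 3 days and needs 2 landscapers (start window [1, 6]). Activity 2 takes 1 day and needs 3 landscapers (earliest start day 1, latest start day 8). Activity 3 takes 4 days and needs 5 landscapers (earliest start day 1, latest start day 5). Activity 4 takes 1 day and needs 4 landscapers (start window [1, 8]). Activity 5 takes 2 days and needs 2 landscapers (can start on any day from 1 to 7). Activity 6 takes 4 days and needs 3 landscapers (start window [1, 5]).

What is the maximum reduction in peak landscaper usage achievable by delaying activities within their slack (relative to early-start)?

Early-start peak: d1:19  d2:12  d3:10  d4:8  d5:0  d6:0  d7:0  d8:0 ⇒ 19.
Leveled (Activity 1@1, Activity 2@5, Activity 3@1, Activity 4@6, Activity 5@7, Activity 6@5): d1:7  d2:7  d3:7  d4:5  d5:6  d6:7  d7:5  d8:5 ⇒ 7.
Reduction 19 − 7 = 12.

12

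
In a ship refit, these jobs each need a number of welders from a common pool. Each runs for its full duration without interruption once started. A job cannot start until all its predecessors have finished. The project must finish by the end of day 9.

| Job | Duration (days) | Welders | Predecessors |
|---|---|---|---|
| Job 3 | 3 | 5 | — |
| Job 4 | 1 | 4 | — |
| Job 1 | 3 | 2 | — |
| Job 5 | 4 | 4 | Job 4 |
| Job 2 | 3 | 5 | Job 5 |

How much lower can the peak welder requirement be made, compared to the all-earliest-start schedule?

2

Early-start peak: d1:11  d2:11  d3:11  d4:4  d5:4  d6:5  d7:5  d8:5  d9:0 ⇒ 11.
Leveled (Job 3@1, Job 4@1, Job 1@4, Job 5@2, Job 2@6): d1:9  d2:9  d3:9  d4:6  d5:6  d6:7  d7:5  d8:5  d9:0 ⇒ 9.
Reduction 11 − 9 = 2.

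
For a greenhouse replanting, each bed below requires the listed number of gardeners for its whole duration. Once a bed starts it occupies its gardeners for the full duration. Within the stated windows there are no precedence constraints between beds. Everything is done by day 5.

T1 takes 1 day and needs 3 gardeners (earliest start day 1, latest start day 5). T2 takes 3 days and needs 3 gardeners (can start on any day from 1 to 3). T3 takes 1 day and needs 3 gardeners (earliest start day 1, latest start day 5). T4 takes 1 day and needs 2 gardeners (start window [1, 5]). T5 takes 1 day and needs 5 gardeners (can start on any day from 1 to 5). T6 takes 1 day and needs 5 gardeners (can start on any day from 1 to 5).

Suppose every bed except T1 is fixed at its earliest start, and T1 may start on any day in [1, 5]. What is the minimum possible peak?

18

T1@1: d1:21  d2:3  d3:3  d4:0  d5:0 → peak 21
T1@2: d1:18  d2:6  d3:3  d4:0  d5:0 → peak 18
T1@3: d1:18  d2:3  d3:6  d4:0  d5:0 → peak 18
T1@4: d1:18  d2:3  d3:3  d4:3  d5:0 → peak 18
T1@5: d1:18  d2:3  d3:3  d4:0  d5:3 → peak 18
Best is T1@2, peak 18.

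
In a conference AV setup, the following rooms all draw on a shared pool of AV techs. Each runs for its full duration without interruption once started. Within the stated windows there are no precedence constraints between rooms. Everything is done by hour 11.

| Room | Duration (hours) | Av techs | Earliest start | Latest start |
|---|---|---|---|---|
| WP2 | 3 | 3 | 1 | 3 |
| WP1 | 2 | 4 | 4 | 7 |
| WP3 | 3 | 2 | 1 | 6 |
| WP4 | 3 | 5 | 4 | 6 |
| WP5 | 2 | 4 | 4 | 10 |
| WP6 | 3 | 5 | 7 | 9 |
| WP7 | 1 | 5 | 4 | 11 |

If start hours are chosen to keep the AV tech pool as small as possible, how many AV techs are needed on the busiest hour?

9

Early-start (WP2@1, WP1@4, WP3@1, WP4@4, WP5@4, WP6@7, WP7@4) gives peak 18: h1:5  h2:5  h3:5  h4:18  h5:13  h6:5  h7:5  h8:5  h9:5  h10:0  h11:0.
Shift WP5→6, WP7→10.
Schedule WP2@1, WP1@4, WP3@1, WP4@4, WP5@6, WP6@7, WP7@10: h1:5  h2:5  h3:5  h4:9  h5:9  h6:9  h7:9  h8:5  h9:5  h10:5  h11:0 — peak 9.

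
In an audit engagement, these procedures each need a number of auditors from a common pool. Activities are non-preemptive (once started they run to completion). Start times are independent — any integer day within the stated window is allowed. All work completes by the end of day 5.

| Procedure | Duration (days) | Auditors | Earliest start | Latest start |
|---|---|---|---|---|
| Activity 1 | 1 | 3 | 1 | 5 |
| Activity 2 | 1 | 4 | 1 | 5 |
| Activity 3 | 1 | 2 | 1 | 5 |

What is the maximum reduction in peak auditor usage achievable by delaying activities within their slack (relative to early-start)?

Early-start peak: d1:9  d2:0  d3:0  d4:0  d5:0 ⇒ 9.
Leveled (Activity 1@1, Activity 2@2, Activity 3@3): d1:3  d2:4  d3:2  d4:0  d5:0 ⇒ 4.
Reduction 9 − 4 = 5.

5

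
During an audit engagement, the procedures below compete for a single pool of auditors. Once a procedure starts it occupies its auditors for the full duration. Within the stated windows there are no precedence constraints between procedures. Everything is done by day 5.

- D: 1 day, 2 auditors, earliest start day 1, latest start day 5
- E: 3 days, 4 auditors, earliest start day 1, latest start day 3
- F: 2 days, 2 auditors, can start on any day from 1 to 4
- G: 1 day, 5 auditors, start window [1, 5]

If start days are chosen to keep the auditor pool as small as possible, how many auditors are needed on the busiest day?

Early-start (D@1, E@1, F@1, G@1) gives peak 13: d1:13  d2:6  d3:4  d4:0  d5:0.
Shift F→2, G→4.
Schedule D@1, E@1, F@2, G@4: d1:6  d2:6  d3:6  d4:5  d5:0 — peak 6.

6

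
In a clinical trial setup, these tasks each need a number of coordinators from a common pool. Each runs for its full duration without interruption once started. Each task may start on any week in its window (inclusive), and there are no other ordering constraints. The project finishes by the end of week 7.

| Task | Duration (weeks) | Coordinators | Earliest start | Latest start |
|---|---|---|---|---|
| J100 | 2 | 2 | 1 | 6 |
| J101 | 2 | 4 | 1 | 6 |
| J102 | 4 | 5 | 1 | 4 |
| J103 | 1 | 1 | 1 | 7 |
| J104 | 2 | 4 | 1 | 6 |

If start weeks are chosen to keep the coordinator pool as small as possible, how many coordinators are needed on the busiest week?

Early-start (J100@1, J101@1, J102@1, J103@1, J104@1) gives peak 16: w1:16  w2:15  w3:5  w4:5  w5:0  w6:0  w7:0.
Shift J101→5, J104→5.
Schedule J100@1, J101@5, J102@1, J103@1, J104@5: w1:8  w2:7  w3:5  w4:5  w5:8  w6:8  w7:0 — peak 8.

8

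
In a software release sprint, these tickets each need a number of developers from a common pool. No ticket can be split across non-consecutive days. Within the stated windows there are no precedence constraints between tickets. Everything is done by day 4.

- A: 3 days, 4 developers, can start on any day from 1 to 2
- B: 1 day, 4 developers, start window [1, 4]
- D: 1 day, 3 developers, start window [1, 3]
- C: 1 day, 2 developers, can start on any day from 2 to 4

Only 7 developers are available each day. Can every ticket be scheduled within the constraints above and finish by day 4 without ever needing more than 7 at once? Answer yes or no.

yes

Schedule A@1, B@4, D@1, C@2: d1:7  d2:6  d3:4  d4:4 — peak 7 ≤ 7.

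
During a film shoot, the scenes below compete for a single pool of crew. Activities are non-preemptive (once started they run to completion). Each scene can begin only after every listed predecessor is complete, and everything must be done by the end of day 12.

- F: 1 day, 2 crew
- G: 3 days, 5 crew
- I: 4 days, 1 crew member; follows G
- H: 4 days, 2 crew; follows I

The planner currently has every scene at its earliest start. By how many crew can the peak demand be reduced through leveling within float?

2

Early-start peak: d1:7  d2:5  d3:5  d4:1  d5:1  d6:1  d7:1  d8:2  d9:2  d10:2  d11:2  d12:0 ⇒ 7.
Leveled (F@1, G@2, I@5, H@9): d1:2  d2:5  d3:5  d4:5  d5:1  d6:1  d7:1  d8:1  d9:2  d10:2  d11:2  d12:2 ⇒ 5.
Reduction 7 − 5 = 2.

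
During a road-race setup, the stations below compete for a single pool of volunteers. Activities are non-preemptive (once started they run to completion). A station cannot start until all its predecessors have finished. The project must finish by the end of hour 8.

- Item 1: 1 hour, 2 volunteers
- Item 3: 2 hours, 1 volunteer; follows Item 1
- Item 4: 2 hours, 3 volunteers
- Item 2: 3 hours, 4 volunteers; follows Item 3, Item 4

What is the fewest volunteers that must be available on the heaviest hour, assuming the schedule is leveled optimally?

Early-start (Item 1@1, Item 3@2, Item 4@1, Item 2@4) gives peak 5: h1:5  h2:4  h3:1  h4:4  h5:4  h6:4  h7:0  h8:0.
Shift Item 4→2.
Schedule Item 1@1, Item 3@2, Item 4@2, Item 2@4: h1:2  h2:4  h3:4  h4:4  h5:4  h6:4  h7:0  h8:0 — peak 4.

4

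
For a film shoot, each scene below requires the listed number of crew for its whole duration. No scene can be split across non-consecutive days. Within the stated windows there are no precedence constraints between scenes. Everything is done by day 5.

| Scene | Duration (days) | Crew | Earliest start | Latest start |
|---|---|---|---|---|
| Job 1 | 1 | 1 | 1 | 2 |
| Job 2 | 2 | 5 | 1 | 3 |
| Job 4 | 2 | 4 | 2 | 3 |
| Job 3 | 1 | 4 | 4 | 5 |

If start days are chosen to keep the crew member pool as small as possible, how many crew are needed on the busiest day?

6

Early-start (Job 1@1, Job 2@1, Job 4@2, Job 3@4) gives peak 9: d1:6  d2:9  d3:4  d4:4  d5:0.
Shift Job 4→3, Job 3→5.
Schedule Job 1@1, Job 2@1, Job 4@3, Job 3@5: d1:6  d2:5  d3:4  d4:4  d5:4 — peak 6.
No arrangement of the 24 feasible schedules does better.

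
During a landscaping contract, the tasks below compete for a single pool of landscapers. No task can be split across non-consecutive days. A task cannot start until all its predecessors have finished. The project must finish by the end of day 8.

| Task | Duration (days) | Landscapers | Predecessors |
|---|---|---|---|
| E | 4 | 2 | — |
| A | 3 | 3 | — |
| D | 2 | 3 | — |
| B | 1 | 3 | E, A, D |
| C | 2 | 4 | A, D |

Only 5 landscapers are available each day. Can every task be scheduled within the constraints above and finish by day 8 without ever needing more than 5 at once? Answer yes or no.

Schedule E@1, A@1, D@4, B@6, C@7: d1:5  d2:5  d3:5  d4:5  d5:3  d6:3  d7:4  d8:4 — peak 5 ≤ 5.

yes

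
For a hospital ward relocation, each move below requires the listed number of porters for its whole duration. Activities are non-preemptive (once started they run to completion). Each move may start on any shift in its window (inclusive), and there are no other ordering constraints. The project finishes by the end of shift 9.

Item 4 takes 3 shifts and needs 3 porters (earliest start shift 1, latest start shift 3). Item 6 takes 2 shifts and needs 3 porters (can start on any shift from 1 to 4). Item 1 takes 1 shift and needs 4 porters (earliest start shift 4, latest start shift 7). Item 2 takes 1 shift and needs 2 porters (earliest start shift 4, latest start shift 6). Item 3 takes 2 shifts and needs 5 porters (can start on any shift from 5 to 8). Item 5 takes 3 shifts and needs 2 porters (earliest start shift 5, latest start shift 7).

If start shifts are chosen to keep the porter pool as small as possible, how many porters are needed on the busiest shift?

6

Early-start (Item 4@1, Item 6@1, Item 1@4, Item 2@4, Item 3@5, Item 5@5) gives peak 7: s1:6  s2:6  s3:3  s4:6  s5:7  s6:7  s7:2  s8:0  s9:0.
Shift Item 5→7.
Schedule Item 4@1, Item 6@1, Item 1@4, Item 2@4, Item 3@5, Item 5@7: s1:6  s2:6  s3:3  s4:6  s5:5  s6:5  s7:2  s8:2  s9:2 — peak 6.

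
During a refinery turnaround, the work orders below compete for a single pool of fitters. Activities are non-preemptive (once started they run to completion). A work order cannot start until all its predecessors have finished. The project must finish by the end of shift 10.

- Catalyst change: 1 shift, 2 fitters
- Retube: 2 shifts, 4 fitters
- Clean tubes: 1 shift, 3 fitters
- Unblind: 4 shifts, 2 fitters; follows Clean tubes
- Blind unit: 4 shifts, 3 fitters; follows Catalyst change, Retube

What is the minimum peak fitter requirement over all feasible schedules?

Early-start (Catalyst change@1, Retube@1, Clean tubes@1, Unblind@2, Blind unit@3) gives peak 9: s1:9  s2:6  s3:5  s4:5  s5:5  s6:3  s7:0  s8:0  s9:0  s10:0.
Shift Retube→2, Unblind→4, Blind unit→4.
Schedule Catalyst change@1, Retube@2, Clean tubes@1, Unblind@4, Blind unit@4: s1:5  s2:4  s3:4  s4:5  s5:5  s6:5  s7:5  s8:0  s9:0  s10:0 — peak 5.

5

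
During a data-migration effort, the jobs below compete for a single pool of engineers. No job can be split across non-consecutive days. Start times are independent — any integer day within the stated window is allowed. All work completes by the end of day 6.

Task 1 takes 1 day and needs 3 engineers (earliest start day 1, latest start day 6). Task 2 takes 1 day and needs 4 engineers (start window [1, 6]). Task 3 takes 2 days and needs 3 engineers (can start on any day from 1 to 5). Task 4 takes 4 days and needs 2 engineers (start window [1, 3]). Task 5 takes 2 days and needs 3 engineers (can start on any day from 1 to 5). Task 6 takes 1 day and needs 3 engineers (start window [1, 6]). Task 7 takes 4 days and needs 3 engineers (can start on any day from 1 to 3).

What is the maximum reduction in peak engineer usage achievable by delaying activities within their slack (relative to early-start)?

Early-start peak: d1:21  d2:11  d3:5  d4:5  d5:0  d6:0 ⇒ 21.
Leveled (Task 1@1, Task 2@1, Task 3@2, Task 4@2, Task 5@4, Task 6@2, Task 7@3): d1:7  d2:8  d3:8  d4:8  d5:8  d6:3 ⇒ 8.
Reduction 21 − 8 = 13.

13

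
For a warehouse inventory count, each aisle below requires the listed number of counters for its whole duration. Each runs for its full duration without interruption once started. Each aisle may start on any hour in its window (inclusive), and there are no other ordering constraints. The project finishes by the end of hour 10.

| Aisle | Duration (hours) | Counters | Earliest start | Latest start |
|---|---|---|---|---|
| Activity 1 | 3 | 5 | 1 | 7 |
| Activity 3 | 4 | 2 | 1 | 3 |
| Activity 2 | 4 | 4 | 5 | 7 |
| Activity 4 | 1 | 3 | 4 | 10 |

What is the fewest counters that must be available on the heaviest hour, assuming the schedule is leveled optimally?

7

Schedule Activity 1@1, Activity 3@1, Activity 2@5, Activity 4@4: h1:7  h2:7  h3:7  h4:5  h5:4  h6:4  h7:4  h8:4  h9:0  h10:0 — peak 7.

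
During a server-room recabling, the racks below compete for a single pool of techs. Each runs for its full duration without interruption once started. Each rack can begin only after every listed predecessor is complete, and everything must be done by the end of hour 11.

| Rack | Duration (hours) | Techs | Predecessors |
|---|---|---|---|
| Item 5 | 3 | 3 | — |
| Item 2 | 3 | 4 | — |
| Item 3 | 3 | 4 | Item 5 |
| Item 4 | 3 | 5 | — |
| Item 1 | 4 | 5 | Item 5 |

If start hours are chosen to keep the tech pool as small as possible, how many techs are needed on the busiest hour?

Early-start (Item 5@1, Item 2@1, Item 3@4, Item 4@1, Item 1@4) gives peak 12: h1:12  h2:12  h3:12  h4:9  h5:9  h6:9  h7:5  h8:0  h9:0  h10:0  h11:0.
Shift Item 2→4, Item 1→7.
Schedule Item 5@1, Item 2@4, Item 3@4, Item 4@1, Item 1@7: h1:8  h2:8  h3:8  h4:8  h5:8  h6:8  h7:5  h8:5  h9:5  h10:5  h11:0 — peak 8.

8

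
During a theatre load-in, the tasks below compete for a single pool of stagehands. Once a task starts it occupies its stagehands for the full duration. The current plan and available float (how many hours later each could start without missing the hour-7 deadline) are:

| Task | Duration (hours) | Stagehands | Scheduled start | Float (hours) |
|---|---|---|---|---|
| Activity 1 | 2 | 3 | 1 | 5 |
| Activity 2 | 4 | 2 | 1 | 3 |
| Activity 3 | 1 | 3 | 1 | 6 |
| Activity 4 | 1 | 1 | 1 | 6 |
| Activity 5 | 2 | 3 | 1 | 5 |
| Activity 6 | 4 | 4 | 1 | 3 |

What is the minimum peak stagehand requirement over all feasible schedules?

6

Early-start (Activity 1@1, Activity 2@1, Activity 3@1, Activity 4@1, Activity 5@1, Activity 6@1) gives peak 16: h1:16  h2:12  h3:6  h4:6  h5:0  h6:0  h7:0.
Shift Activity 2→3, Activity 4→3, Activity 5→2, Activity 6→4.
Schedule Activity 1@1, Activity 2@3, Activity 3@1, Activity 4@3, Activity 5@2, Activity 6@4: h1:6  h2:6  h3:6  h4:6  h5:6  h6:6  h7:4 — peak 6.
Total stagehand-hours = 40 over 7 hours ⇒ peak ≥ ⌈40/7⌉ = 6, so 6 is optimal.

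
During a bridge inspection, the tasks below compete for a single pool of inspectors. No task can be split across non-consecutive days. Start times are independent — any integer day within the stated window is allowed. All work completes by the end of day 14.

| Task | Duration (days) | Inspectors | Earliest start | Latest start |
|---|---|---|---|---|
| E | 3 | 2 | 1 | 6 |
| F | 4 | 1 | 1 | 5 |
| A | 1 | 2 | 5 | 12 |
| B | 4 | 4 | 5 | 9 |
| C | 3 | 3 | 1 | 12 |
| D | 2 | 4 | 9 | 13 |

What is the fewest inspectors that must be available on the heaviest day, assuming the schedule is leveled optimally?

Early-start (E@1, F@1, A@5, B@5, C@1, D@9) gives peak 6: d1:6  d2:6  d3:6  d4:1  d5:6  d6:4  d7:4  d8:4  d9:4  d10:4  d11:0  d12:0  d13:0  d14:0.
Shift B→6, C→10, D→13.
Schedule E@1, F@1, A@5, B@6, C@10, D@13: d1:3  d2:3  d3:3  d4:1  d5:2  d6:4  d7:4  d8:4  d9:4  d10:3  d11:3  d12:3  d13:4  d14:4 — peak 4.
Total inspector-days = 45 over 14 days ⇒ peak ≥ ⌈45/14⌉ = 4, so 4 is optimal.

4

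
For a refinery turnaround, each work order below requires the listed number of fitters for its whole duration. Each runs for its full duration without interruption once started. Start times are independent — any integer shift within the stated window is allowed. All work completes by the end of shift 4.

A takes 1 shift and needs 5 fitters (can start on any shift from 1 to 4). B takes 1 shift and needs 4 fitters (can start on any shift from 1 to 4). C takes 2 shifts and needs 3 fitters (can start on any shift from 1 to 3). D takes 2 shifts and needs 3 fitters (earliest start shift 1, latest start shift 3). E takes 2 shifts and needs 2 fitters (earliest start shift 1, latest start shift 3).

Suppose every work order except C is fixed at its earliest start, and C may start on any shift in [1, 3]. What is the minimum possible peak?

14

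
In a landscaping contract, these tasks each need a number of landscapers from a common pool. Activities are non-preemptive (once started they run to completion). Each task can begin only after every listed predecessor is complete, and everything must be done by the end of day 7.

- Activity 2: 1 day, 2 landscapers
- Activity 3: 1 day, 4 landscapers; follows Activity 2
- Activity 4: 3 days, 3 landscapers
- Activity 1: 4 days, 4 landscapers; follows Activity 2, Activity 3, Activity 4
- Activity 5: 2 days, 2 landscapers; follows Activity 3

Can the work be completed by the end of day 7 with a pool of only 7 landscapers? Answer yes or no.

Schedule Activity 2@1, Activity 3@2, Activity 4@1, Activity 1@4, Activity 5@3: d1:5  d2:7  d3:5  d4:6  d5:4  d6:4  d7:4 — peak 7 ≤ 7.

yes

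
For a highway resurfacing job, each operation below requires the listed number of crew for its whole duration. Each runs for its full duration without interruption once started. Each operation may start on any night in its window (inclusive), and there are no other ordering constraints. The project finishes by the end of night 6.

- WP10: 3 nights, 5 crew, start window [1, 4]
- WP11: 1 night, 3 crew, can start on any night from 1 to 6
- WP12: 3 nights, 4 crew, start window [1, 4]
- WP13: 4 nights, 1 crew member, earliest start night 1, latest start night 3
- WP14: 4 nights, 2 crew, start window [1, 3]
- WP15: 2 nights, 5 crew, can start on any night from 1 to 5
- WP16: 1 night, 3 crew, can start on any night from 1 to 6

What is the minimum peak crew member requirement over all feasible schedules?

10

Early-start (WP10@1, WP11@1, WP12@1, WP13@1, WP14@1, WP15@1, WP16@1) gives peak 23: n1:23  n2:17  n3:12  n4:3  n5:0  n6:0.
Shift WP12→4, WP13→2, WP15→5, WP16→4.
Schedule WP10@1, WP11@1, WP12@4, WP13@2, WP14@1, WP15@5, WP16@4: n1:10  n2:8  n3:8  n4:10  n5:10  n6:9 — peak 10.
Total crew member-nights = 55 over 6 nights ⇒ peak ≥ ⌈55/6⌉ = 10, so 10 is optimal.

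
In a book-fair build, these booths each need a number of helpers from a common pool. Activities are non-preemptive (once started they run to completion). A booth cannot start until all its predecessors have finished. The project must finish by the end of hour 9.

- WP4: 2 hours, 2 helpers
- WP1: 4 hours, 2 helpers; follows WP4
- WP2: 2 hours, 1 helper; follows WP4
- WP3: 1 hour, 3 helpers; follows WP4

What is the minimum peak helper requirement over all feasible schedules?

3

Early-start (WP4@1, WP1@3, WP2@3, WP3@3) gives peak 6: h1:2  h2:2  h3:6  h4:3  h5:2  h6:2  h7:0  h8:0  h9:0.
Shift WP3→7.
Schedule WP4@1, WP1@3, WP2@3, WP3@7: h1:2  h2:2  h3:3  h4:3  h5:2  h6:2  h7:3  h8:0  h9:0 — peak 3.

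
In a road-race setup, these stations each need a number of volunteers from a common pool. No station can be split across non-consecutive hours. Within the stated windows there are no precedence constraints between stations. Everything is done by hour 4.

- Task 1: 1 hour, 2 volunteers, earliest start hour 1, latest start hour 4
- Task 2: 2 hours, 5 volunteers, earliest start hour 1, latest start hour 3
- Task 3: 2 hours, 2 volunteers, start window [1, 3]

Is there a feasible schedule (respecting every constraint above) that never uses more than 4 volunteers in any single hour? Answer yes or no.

no

The minimum achievable peak is 5; 4 < 5, so no feasible schedule stays within the cap.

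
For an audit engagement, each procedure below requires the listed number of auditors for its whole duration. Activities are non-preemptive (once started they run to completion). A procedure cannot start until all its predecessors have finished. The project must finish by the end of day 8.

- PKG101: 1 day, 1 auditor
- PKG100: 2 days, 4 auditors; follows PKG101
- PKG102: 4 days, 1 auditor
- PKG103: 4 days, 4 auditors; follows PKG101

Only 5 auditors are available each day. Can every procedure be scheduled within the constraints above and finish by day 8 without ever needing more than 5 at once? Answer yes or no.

yes

Schedule PKG101@1, PKG100@2, PKG102@1, PKG103@4: d1:2  d2:5  d3:5  d4:5  d5:4  d6:4  d7:4  d8:0 — peak 5 ≤ 5.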